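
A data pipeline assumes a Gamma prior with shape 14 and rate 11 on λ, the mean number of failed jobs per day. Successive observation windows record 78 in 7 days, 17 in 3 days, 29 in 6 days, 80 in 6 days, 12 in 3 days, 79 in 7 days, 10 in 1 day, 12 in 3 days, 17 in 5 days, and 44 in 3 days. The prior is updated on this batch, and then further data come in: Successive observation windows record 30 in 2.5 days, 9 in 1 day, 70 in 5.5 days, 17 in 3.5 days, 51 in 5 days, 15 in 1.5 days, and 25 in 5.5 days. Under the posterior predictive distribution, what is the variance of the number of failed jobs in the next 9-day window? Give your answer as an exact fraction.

Total count: 78 + 17 + 29 + 80 + 12 + 79 + 10 + 12 + 17 + 44 = 378.
Total exposure: 7 + 3 + 6 + 6 + 3 + 7 + 1 + 3 + 5 + 3 = 44 days.
After the first batch: Gamma(14 + 378, 11 + 44) = Gamma(392, 55).
Total count: 30 + 9 + 70 + 17 + 51 + 15 + 25 = 217.
Total exposure: 2.5 + 1 + 5.5 + 3.5 + 5 + 1.5 + 5.5 = 24.5 days.
After the second batch: Gamma(392 + 217, 55 + 24.5) = Gamma(609, 159/2).
The posterior predictive for a window of length T is Negative Binomial with variance T·α'·(β'+T)/β'² = 9·609·(177/2)/(25281/4) = 215586/2809.

215586/2809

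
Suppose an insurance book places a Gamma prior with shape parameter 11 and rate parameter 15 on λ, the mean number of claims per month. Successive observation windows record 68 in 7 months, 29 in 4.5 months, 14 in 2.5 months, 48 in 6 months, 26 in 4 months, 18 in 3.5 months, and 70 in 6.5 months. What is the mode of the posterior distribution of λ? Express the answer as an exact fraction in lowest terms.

283/49

Total count: 68 + 29 + 14 + 48 + 26 + 18 + 70 = 273.
Total exposure: 7 + 4.5 + 2.5 + 6 + 4 + 3.5 + 6.5 = 34 months.
Conjugate update: add total count to the shape and total exposure to the rate, giving Gamma(284, 49).
Posterior mode = (α'−1)/β' = 283/49.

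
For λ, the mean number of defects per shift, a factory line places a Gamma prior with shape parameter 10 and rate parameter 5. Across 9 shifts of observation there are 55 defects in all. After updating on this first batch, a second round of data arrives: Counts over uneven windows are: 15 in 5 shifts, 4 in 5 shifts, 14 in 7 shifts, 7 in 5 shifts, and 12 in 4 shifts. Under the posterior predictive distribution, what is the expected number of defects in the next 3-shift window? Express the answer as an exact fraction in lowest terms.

351/40

Total count 55 over total exposure 9 shifts.
After the first batch: Gamma(10 + 55, 5 + 9) = Gamma(65, 14).
Total count: 15 + 4 + 14 + 7 + 12 = 52.
Total exposure: 5 + 5 + 7 + 5 + 4 = 26 shifts.
After the second batch: Gamma(65 + 52, 14 + 26) = Gamma(117, 40).
Predictive mean over a 3-shift window = T·E[λ|data] = 3·117/40 = 351/40.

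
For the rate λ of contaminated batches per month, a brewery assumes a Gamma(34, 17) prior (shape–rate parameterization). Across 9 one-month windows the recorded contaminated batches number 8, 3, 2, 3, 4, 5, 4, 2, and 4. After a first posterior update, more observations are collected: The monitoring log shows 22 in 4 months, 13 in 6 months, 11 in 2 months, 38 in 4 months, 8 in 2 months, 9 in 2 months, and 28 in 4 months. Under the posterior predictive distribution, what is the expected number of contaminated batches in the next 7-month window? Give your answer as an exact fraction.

Total count: 8 + 3 + 2 + 3 + 4 + 5 + 4 + 2 + 4 = 35.
Total exposure: 9 months.
After the first batch: Gamma(34 + 35, 17 + 9) = Gamma(69, 26).
Total count: 22 + 13 + 11 + 38 + 8 + 9 + 28 = 129.
Total exposure: 4 + 6 + 2 + 4 + 2 + 2 + 4 = 24 months.
After the second batch: Gamma(69 + 129, 26 + 24) = Gamma(198, 50).
Predictive mean over a 7-month window = T·E[λ|data] = 7·198/50 = 693/25.

693/25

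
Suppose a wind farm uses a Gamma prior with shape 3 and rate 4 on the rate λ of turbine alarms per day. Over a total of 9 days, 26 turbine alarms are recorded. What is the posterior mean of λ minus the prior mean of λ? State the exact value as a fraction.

Total count 26 over total exposure 9 days.
Gamma(α, β) with Poisson data over total exposure Σt gives posterior Gamma(α+Σx, β+Σt) = Gamma(29, 13).
Posterior mean = 29/13 = 29/13; prior mean = 3/4 = 3/4. Difference = 29/13 − 3/4 = 77/52.

77/52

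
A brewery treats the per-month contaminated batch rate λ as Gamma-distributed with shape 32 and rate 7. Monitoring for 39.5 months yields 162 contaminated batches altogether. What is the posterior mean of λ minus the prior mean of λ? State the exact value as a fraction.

Total count 162 over total exposure 39.5 months.
Posterior: α' = 32 + 162 = 194, β' = 7 + 39.5 = 93/2.
Posterior mean = 194/(93/2) = 388/93; prior mean = 32/7 = 32/7. Difference = 388/93 − 32/7 = -260/651.

-260/651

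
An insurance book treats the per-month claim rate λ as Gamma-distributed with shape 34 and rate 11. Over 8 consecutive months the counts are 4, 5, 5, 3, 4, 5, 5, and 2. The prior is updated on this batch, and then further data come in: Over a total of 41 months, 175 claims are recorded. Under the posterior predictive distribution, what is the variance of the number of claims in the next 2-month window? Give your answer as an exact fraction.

Total count: 4 + 5 + 5 + 3 + 4 + 5 + 5 + 2 = 33.
Total exposure: 8 months.
After the first batch: Gamma(34 + 33, 11 + 8) = Gamma(67, 19).
Total count 175 over total exposure 41 months.
After the second batch: Gamma(67 + 175, 19 + 41) = Gamma(242, 60).
The posterior predictive for a window of length T is Negative Binomial with variance T·α'·(β'+T)/β'² = 2·242·62/3600 = 3751/450.

3751/450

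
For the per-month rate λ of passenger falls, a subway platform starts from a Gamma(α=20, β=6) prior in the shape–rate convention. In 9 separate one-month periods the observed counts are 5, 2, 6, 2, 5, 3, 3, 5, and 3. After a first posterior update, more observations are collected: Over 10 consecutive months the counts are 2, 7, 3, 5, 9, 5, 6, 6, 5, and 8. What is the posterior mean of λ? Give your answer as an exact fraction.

Total count: 5 + 2 + 6 + 2 + 5 + 3 + 3 + 5 + 3 = 34.
Total exposure: 9 months.
After the first batch: Gamma(20 + 34, 6 + 9) = Gamma(54, 15).
Total count: 2 + 7 + 3 + 5 + 9 + 5 + 6 + 6 + 5 + 8 = 56.
Total exposure: 10 months.
After the second batch: Gamma(54 + 56, 15 + 10) = Gamma(110, 25).
Posterior mean = α'/β' = 110/25 = 22/5.

22/5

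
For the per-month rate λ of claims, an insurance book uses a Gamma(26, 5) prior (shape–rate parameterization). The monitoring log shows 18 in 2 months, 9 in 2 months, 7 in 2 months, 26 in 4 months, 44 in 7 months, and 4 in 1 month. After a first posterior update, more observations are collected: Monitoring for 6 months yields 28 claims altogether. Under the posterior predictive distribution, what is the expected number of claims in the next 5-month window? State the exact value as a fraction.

Total count: 18 + 9 + 7 + 26 + 44 + 4 = 108.
Total exposure: 2 + 2 + 2 + 4 + 7 + 1 = 18 months.
After the first batch: Gamma(26 + 108, 5 + 18) = Gamma(134, 23).
Total count 28 over total exposure 6 months.
After the second batch: Gamma(134 + 28, 23 + 6) = Gamma(162, 29).
Predictive mean over a 5-month window = T·E[λ|data] = 5·162/29 = 810/29.

810/29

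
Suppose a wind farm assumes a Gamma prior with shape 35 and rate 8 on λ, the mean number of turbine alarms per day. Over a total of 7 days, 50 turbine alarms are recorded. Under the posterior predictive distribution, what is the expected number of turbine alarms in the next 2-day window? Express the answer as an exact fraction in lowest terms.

Total count 50 over total exposure 7 days.
Posterior: α' = 35 + 50 = 85, β' = 8 + 7 = 15.
Predictive mean over a 2-day window = T·E[λ|data] = 2·85/15 = 34/3.

34/3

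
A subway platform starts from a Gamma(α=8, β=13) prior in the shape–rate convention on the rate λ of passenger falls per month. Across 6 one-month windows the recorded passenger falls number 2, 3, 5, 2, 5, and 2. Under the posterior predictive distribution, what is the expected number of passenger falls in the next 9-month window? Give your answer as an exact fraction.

243/19

Total count: 2 + 3 + 5 + 2 + 5 + 2 = 19.
Total exposure: 6 months.
Gamma(α, β) with Poisson data over total exposure Σt gives posterior Gamma(α+Σx, β+Σt) = Gamma(27, 19).
Predictive mean over a 9-month window = T·E[λ|data] = 9·27/19 = 243/19.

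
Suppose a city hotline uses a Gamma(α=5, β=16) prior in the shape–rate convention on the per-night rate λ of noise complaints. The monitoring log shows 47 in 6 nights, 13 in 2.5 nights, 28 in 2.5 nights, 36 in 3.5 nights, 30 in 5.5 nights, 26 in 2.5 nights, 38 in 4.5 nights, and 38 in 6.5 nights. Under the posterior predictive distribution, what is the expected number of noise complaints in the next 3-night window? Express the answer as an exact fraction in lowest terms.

Total count: 47 + 13 + 28 + 36 + 30 + 26 + 38 + 38 = 256.
Total exposure: 6 + 2.5 + 2.5 + 3.5 + 5.5 + 2.5 + 4.5 + 6.5 = 33.5 nights.
Posterior: α' = 5 + 256 = 261, β' = 16 + 33.5 = 99/2.
Predictive mean over a 3-night window = T·E[λ|data] = 3·261/(99/2) = 174/11.

174/11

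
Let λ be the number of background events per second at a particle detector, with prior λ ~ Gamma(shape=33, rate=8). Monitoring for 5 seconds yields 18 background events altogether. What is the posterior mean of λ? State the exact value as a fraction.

51/13

Total count 18 over total exposure 5 seconds.
Conjugate update: add total count to the shape and total exposure to the rate, giving Gamma(51, 13).
Posterior mean = α'/β' = 51/13.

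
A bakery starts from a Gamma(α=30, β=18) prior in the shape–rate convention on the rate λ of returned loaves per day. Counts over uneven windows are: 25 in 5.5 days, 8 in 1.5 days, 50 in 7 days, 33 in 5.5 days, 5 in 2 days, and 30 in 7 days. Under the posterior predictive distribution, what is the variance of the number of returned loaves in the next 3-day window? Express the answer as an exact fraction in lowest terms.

11946/961

Total count: 25 + 8 + 50 + 33 + 5 + 30 = 151.
Total exposure: 5.5 + 1.5 + 7 + 5.5 + 2 + 7 = 28.5 days.
The Gamma prior is conjugate for the Poisson rate, so λ | data ~ Gamma(30+151, 18+28.5) = Gamma(181, 93/2).
The posterior predictive for a window of length T is Negative Binomial with variance T·α'·(β'+T)/β'² = 3·181·(99/2)/(8649/4) = 11946/961.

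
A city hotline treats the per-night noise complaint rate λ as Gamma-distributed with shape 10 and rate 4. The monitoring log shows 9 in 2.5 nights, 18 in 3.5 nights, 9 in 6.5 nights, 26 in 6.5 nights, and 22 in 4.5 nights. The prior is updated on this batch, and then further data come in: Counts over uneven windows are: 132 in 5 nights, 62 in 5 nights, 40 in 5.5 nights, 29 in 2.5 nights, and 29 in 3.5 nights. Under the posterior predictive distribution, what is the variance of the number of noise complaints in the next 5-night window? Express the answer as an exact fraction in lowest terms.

104220/2401

Total count: 9 + 18 + 9 + 26 + 22 = 84.
Total exposure: 2.5 + 3.5 + 6.5 + 6.5 + 4.5 = 23.5 nights.
After the first batch: Gamma(10 + 84, 4 + 23.5) = Gamma(94, 55/2).
Total count: 132 + 62 + 40 + 29 + 29 = 292.
Total exposure: 5 + 5 + 5.5 + 2.5 + 3.5 = 21.5 nights.
After the second batch: Gamma(94 + 292, 55/2 + 21.5) = Gamma(386, 49).
The posterior predictive for a window of length T is Negative Binomial with variance T·α'·(β'+T)/β'² = 5·386·54/2401 = 104220/2401.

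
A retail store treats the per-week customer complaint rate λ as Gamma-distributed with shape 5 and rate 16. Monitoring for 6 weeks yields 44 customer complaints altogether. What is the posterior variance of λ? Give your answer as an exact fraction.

49/484

Total count 44 over total exposure 6 weeks.
Gamma(α, β) with Poisson data over total exposure Σt gives posterior Gamma(α+Σx, β+Σt) = Gamma(49, 22).
Posterior variance = α'/β'² = 49/484.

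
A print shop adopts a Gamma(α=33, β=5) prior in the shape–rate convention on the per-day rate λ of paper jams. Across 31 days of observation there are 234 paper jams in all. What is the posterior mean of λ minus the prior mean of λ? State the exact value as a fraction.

Total count 234 over total exposure 31 days.
Gamma(α, β) with Poisson data over total exposure Σt gives posterior Gamma(α+Σx, β+Σt) = Gamma(267, 36).
Posterior mean = 267/36 = 89/12; prior mean = 33/5 = 33/5. Difference = 89/12 − 33/5 = 49/60.

49/60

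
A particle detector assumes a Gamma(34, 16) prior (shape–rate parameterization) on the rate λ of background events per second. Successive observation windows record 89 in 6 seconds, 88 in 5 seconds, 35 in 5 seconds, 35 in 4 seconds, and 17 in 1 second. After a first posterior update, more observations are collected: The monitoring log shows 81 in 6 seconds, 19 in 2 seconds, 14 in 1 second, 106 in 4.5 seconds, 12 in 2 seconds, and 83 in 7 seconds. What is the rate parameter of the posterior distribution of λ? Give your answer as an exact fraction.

Total count: 89 + 88 + 35 + 35 + 17 = 264.
Total exposure: 6 + 5 + 5 + 4 + 1 = 21 seconds.
After the first batch: Gamma(34 + 264, 16 + 21) = Gamma(298, 37).
Total count: 81 + 19 + 14 + 106 + 12 + 83 = 315.
Total exposure: 6 + 2 + 1 + 4.5 + 2 + 7 = 22.5 seconds.
After the second batch: Gamma(298 + 315, 37 + 22.5) = Gamma(613, 119/2).

119/2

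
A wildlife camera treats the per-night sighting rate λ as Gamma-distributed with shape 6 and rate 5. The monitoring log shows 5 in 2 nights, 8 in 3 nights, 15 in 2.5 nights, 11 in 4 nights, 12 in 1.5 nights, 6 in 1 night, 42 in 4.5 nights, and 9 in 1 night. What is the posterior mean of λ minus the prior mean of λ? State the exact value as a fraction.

Total count: 5 + 8 + 15 + 11 + 12 + 6 + 42 + 9 = 108.
Total exposure: 2 + 3 + 2.5 + 4 + 1.5 + 1 + 4.5 + 1 = 19.5 nights.
By Gamma–Poisson conjugacy, the posterior is Gamma(α + Σx, β + Σt) = Gamma(6 + 108, 5 + 19.5) = Gamma(114, 49/2).
Posterior mean = 114/(49/2) = 228/49; prior mean = 6/5 = 6/5. Difference = 228/49 − 6/5 = 846/245.

846/245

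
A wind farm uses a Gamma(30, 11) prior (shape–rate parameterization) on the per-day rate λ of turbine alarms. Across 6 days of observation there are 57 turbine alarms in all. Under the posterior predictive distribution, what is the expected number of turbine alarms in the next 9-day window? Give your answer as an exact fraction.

Total count 57 over total exposure 6 days.
Gamma(α, β) with Poisson data over total exposure Σt gives posterior Gamma(α+Σx, β+Σt) = Gamma(87, 17).
Predictive mean over a 9-day window = T·E[λ|data] = 9·87/17 = 783/17.

783/17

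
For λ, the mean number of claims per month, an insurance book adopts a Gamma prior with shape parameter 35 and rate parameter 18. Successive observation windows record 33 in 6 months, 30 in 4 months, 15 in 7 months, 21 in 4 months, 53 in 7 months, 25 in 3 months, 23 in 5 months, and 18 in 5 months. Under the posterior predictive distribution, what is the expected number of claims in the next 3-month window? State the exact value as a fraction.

Total count: 33 + 30 + 15 + 21 + 53 + 25 + 23 + 18 = 218.
Total exposure: 6 + 4 + 7 + 4 + 7 + 3 + 5 + 5 = 41 months.
Conjugate update: add total count to the shape and total exposure to the rate, giving Gamma(253, 59).
Predictive mean over a 3-month window = T·E[λ|data] = 3·253/59 = 759/59.

759/59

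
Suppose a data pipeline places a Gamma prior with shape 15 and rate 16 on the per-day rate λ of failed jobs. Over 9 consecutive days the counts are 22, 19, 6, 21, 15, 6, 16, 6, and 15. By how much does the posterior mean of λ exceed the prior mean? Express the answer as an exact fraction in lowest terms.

Total count: 22 + 19 + 6 + 21 + 15 + 6 + 16 + 6 + 15 = 126.
Total exposure: 9 days.
By Gamma–Poisson conjugacy, the posterior is Gamma(α + Σx, β + Σt) = Gamma(15 + 126, 16 + 9) = Gamma(141, 25).
Posterior mean = 141/25 = 141/25; prior mean = 15/16 = 15/16. Difference = 141/25 − 15/16 = 1881/400.

1881/400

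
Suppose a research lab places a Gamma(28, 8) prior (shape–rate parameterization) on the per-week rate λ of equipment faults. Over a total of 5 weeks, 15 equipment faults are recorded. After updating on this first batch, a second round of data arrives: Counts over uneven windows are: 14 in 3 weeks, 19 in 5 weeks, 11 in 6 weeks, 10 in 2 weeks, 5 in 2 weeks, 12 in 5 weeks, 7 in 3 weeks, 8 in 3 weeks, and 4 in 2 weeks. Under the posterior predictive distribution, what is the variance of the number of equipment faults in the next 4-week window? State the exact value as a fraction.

1596/121

Total count 15 over total exposure 5 weeks.
After the first batch: Gamma(28 + 15, 8 + 5) = Gamma(43, 13).
Total count: 14 + 19 + 11 + 10 + 5 + 12 + 7 + 8 + 4 = 90.
Total exposure: 3 + 5 + 6 + 2 + 2 + 5 + 3 + 3 + 2 = 31 weeks.
After the second batch: Gamma(43 + 90, 13 + 31) = Gamma(133, 44).
The posterior predictive for a window of length T is Negative Binomial with variance T·α'·(β'+T)/β'² = 4·133·48/1936 = 1596/121.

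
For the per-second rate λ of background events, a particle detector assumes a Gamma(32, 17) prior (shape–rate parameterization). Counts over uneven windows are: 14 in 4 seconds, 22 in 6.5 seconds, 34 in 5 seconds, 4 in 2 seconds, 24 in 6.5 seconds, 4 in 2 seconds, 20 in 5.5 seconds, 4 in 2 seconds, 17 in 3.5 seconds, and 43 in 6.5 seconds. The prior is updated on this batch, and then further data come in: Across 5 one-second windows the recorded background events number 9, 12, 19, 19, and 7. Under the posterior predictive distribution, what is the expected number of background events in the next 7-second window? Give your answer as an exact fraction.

Total count: 14 + 22 + 34 + 4 + 24 + 4 + 20 + 4 + 17 + 43 = 186.
Total exposure: 4 + 6.5 + 5 + 2 + 6.5 + 2 + 5.5 + 2 + 3.5 + 6.5 = 43.5 seconds.
After the first batch: Gamma(32 + 186, 17 + 43.5) = Gamma(218, 121/2).
Total count: 9 + 12 + 19 + 19 + 7 = 66.
Total exposure: 5 seconds.
After the second batch: Gamma(218 + 66, 121/2 + 5) = Gamma(284, 131/2).
Predictive mean over a 7-second window = T·E[λ|data] = 7·284/(131/2) = 3976/131.

3976/131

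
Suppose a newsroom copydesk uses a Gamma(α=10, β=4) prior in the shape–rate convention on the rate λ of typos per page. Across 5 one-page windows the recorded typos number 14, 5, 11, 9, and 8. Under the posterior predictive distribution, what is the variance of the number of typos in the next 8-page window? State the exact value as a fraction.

Total count: 14 + 5 + 11 + 9 + 8 = 47.
Total exposure: 5 pages.
Gamma(α, β) with Poisson data over total exposure Σt gives posterior Gamma(α+Σx, β+Σt) = Gamma(57, 9).
The posterior predictive for a window of length T is Negative Binomial with variance T·α'·(β'+T)/β'² = 8·57·17/81 = 2584/27.

2584/27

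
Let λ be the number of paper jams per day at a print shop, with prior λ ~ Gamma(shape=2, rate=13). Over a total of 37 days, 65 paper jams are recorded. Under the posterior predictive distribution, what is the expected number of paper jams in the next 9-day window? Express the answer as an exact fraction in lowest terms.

603/50

Total count 65 over total exposure 37 days.
Posterior: α' = 2 + 65 = 67, β' = 13 + 37 = 50.
Predictive mean over a 9-day window = T·E[λ|data] = 9·67/50 = 603/50.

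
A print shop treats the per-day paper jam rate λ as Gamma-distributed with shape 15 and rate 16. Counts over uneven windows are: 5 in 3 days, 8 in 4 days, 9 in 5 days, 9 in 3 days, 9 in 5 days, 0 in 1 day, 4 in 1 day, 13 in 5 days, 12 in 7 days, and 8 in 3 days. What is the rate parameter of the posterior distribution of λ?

53

Total count: 5 + 8 + 9 + 9 + 9 + 0 + 4 + 13 + 12 + 8 = 77.
Total exposure: 3 + 4 + 5 + 3 + 5 + 1 + 1 + 5 + 7 + 3 = 37 days.
Gamma(α, β) with Poisson data over total exposure Σt gives posterior Gamma(α+Σx, β+Σt) = Gamma(92, 53).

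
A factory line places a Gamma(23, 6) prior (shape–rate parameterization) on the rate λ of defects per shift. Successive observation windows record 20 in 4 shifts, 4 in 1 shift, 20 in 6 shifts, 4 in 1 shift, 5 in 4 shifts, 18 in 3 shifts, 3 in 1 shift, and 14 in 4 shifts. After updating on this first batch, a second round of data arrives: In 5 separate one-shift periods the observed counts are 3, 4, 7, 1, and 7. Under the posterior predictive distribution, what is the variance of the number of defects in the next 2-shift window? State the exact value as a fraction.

Total count: 20 + 4 + 20 + 4 + 5 + 18 + 3 + 14 = 88.
Total exposure: 4 + 1 + 6 + 1 + 4 + 3 + 1 + 4 = 24 shifts.
After the first batch: Gamma(23 + 88, 6 + 24) = Gamma(111, 30).
Total count: 3 + 4 + 7 + 1 + 7 = 22.
Total exposure: 5 shifts.
After the second batch: Gamma(111 + 22, 30 + 5) = Gamma(133, 35).
The posterior predictive for a window of length T is Negative Binomial with variance T·α'·(β'+T)/β'² = 2·133·37/1225 = 1406/175.

1406/175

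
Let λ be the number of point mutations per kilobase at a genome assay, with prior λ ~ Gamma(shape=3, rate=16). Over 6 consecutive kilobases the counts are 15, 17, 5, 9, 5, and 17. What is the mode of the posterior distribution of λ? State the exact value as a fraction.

35/11

Total count: 15 + 17 + 5 + 9 + 5 + 17 = 68.
Total exposure: 6 kilobases.
By Gamma–Poisson conjugacy, the posterior is Gamma(α + Σx, β + Σt) = Gamma(3 + 68, 16 + 6) = Gamma(71, 22).
Posterior mode = (α'−1)/β' = 70/22 = 35/11.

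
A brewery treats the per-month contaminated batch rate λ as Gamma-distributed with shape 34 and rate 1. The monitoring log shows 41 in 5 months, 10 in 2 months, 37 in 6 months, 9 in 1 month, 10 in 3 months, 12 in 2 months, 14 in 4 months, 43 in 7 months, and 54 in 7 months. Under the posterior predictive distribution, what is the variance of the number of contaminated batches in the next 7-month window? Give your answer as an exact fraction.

Total count: 41 + 10 + 37 + 9 + 10 + 12 + 14 + 43 + 54 = 230.
Total exposure: 5 + 2 + 6 + 1 + 3 + 2 + 4 + 7 + 7 = 37 months.
By Gamma–Poisson conjugacy, the posterior is Gamma(α + Σx, β + Σt) = Gamma(34 + 230, 1 + 37) = Gamma(264, 38).
The posterior predictive for a window of length T is Negative Binomial with variance T·α'·(β'+T)/β'² = 7·264·45/1444 = 20790/361.

20790/361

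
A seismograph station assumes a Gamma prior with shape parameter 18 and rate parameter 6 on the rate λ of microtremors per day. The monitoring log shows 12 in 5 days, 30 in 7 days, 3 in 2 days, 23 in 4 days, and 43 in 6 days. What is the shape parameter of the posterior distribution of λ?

129

Total count: 12 + 30 + 3 + 23 + 43 = 111.
Total exposure: 5 + 7 + 2 + 4 + 6 = 24 days.
Conjugate update: add total count to the shape and total exposure to the rate, giving Gamma(129, 30).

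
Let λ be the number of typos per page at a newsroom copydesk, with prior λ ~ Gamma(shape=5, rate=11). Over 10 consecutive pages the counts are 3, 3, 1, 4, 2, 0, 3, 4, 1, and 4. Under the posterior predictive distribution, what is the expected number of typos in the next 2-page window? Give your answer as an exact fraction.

20/7

Total count: 3 + 3 + 1 + 4 + 2 + 0 + 3 + 4 + 1 + 4 = 25.
Total exposure: 10 pages.
Posterior: α' = 5 + 25 = 30, β' = 11 + 10 = 21.
Predictive mean over a 2-page window = T·E[λ|data] = 2·30/21 = 20/7.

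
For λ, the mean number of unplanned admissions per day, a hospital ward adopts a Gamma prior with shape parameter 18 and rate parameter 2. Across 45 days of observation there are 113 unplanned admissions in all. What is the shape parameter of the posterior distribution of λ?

131

Total count 113 over total exposure 45 days.
By Gamma–Poisson conjugacy, the posterior is Gamma(α + Σx, β + Σt) = Gamma(18 + 113, 2 + 45) = Gamma(131, 47).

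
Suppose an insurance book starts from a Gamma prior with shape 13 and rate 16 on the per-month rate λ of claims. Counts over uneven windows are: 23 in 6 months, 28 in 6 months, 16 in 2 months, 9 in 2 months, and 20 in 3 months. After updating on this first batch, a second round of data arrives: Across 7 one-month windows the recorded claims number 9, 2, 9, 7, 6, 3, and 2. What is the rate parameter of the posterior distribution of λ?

42

Total count: 23 + 28 + 16 + 9 + 20 = 96.
Total exposure: 6 + 6 + 2 + 2 + 3 = 19 months.
After the first batch: Gamma(13 + 96, 16 + 19) = Gamma(109, 35).
Total count: 9 + 2 + 9 + 7 + 6 + 3 + 2 = 38.
Total exposure: 7 months.
After the second batch: Gamma(109 + 38, 35 + 7) = Gamma(147, 42).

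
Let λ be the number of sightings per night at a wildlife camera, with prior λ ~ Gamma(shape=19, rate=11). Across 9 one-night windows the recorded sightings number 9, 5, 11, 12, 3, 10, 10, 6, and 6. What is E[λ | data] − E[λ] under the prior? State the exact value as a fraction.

621/220

Total count: 9 + 5 + 11 + 12 + 3 + 10 + 10 + 6 + 6 = 72.
Total exposure: 9 nights.
By Gamma–Poisson conjugacy, the posterior is Gamma(α + Σx, β + Σt) = Gamma(19 + 72, 11 + 9) = Gamma(91, 20).
Posterior mean = 91/20 = 91/20; prior mean = 19/11 = 19/11. Difference = 91/20 − 19/11 = 621/220.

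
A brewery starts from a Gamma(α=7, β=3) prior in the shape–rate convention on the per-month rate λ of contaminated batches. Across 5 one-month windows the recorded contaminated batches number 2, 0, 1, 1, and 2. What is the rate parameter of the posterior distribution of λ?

Total count: 2 + 0 + 1 + 1 + 2 = 6.
Total exposure: 5 months.
Conjugate update: add total count to the shape and total exposure to the rate, giving Gamma(13, 8).

8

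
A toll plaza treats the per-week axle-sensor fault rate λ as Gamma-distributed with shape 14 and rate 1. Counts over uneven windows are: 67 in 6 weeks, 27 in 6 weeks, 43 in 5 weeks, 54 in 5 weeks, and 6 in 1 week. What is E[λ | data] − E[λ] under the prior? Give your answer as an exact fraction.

Total count: 67 + 27 + 43 + 54 + 6 = 197.
Total exposure: 6 + 6 + 5 + 5 + 1 = 23 weeks.
Conjugate update: add total count to the shape and total exposure to the rate, giving Gamma(211, 24).
Posterior mean = 211/24 = 211/24; prior mean = 14/1 = 14. Difference = 211/24 − 14 = -125/24.

-125/24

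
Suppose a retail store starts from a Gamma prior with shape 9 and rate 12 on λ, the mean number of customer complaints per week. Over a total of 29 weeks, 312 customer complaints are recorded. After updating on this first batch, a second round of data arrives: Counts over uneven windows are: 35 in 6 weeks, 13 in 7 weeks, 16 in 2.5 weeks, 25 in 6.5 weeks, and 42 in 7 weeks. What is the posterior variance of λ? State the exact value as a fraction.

Total count 312 over total exposure 29 weeks.
After the first batch: Gamma(9 + 312, 12 + 29) = Gamma(321, 41).
Total count: 35 + 13 + 16 + 25 + 42 = 131.
Total exposure: 6 + 7 + 2.5 + 6.5 + 7 = 29 weeks.
After the second batch: Gamma(321 + 131, 41 + 29) = Gamma(452, 70).
Posterior variance = α'/β'² = 452/4900 = 113/1225.

113/1225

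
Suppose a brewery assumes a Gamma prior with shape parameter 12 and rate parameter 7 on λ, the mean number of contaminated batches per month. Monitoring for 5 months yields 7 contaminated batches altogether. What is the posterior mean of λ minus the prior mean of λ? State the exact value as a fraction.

-11/84

Total count 7 over total exposure 5 months.
By Gamma–Poisson conjugacy, the posterior is Gamma(α + Σx, β + Σt) = Gamma(12 + 7, 7 + 5) = Gamma(19, 12).
Posterior mean = 19/12 = 19/12; prior mean = 12/7 = 12/7. Difference = 19/12 − 12/7 = -11/84.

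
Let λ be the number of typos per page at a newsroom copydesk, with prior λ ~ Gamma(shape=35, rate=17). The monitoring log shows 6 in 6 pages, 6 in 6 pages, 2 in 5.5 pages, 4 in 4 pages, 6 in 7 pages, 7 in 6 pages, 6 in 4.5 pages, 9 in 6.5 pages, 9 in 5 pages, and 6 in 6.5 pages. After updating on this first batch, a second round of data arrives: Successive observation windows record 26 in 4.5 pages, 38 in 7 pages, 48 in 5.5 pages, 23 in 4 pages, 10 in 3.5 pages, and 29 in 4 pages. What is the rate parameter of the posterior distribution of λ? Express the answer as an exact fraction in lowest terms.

205/2

Total count: 6 + 6 + 2 + 4 + 6 + 7 + 6 + 9 + 9 + 6 = 61.
Total exposure: 6 + 6 + 5.5 + 4 + 7 + 6 + 4.5 + 6.5 + 5 + 6.5 = 57 pages.
After the first batch: Gamma(35 + 61, 17 + 57) = Gamma(96, 74).
Total count: 26 + 38 + 48 + 23 + 10 + 29 = 174.
Total exposure: 4.5 + 7 + 5.5 + 4 + 3.5 + 4 = 28.5 pages.
After the second batch: Gamma(96 + 174, 74 + 28.5) = Gamma(270, 205/2).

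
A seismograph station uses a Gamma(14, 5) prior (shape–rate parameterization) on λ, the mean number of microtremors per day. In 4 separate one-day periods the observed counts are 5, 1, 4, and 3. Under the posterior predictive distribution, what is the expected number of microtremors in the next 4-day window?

Total count: 5 + 1 + 4 + 3 = 13.
Total exposure: 4 days.
Gamma(α, β) with Poisson data over total exposure Σt gives posterior Gamma(α+Σx, β+Σt) = Gamma(27, 9).
Predictive mean over a 4-day window = T·E[λ|data] = 4·27/9 = 12.

12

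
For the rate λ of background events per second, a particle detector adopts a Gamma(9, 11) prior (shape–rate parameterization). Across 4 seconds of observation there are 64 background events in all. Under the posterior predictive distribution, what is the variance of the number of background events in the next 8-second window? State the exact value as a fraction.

13432/225

Total count 64 over total exposure 4 seconds.
The Gamma prior is conjugate for the Poisson rate, so λ | data ~ Gamma(9+64, 11+4) = Gamma(73, 15).
The posterior predictive for a window of length T is Negative Binomial with variance T·α'·(β'+T)/β'² = 8·73·23/225 = 13432/225.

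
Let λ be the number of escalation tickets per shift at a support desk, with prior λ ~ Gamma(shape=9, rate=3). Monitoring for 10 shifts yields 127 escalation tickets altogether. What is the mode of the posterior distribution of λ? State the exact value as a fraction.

135/13

Total count 127 over total exposure 10 shifts.
By Gamma–Poisson conjugacy, the posterior is Gamma(α + Σx, β + Σt) = Gamma(9 + 127, 3 + 10) = Gamma(136, 13).
Posterior mode = (α'−1)/β' = 135/13.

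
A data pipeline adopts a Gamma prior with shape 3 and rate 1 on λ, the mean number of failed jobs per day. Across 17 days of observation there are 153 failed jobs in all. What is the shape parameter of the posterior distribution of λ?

Total count 153 over total exposure 17 days.
The Gamma prior is conjugate for the Poisson rate, so λ | data ~ Gamma(3+153, 1+17) = Gamma(156, 18).

156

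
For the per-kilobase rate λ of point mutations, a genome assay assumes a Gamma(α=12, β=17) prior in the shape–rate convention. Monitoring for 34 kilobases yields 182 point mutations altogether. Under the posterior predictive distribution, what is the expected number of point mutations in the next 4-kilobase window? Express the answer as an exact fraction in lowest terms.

776/51

Total count 182 over total exposure 34 kilobases.
By Gamma–Poisson conjugacy, the posterior is Gamma(α + Σx, β + Σt) = Gamma(12 + 182, 17 + 34) = Gamma(194, 51).
Predictive mean over a 4-kilobase window = T·E[λ|data] = 4·194/51 = 776/51.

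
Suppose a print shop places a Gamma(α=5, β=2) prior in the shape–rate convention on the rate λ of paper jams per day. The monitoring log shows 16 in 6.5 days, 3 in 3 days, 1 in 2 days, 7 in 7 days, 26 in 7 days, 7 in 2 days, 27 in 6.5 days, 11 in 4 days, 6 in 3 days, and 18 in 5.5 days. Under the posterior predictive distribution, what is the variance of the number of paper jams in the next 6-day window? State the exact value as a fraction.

166116/9409

Total count: 16 + 3 + 1 + 7 + 26 + 7 + 27 + 11 + 6 + 18 = 122.
Total exposure: 6.5 + 3 + 2 + 7 + 7 + 2 + 6.5 + 4 + 3 + 5.5 = 46.5 days.
Conjugate update: add total count to the shape and total exposure to the rate, giving Gamma(127, 97/2).
The posterior predictive for a window of length T is Negative Binomial with variance T·α'·(β'+T)/β'² = 6·127·(109/2)/(9409/4) = 166116/9409.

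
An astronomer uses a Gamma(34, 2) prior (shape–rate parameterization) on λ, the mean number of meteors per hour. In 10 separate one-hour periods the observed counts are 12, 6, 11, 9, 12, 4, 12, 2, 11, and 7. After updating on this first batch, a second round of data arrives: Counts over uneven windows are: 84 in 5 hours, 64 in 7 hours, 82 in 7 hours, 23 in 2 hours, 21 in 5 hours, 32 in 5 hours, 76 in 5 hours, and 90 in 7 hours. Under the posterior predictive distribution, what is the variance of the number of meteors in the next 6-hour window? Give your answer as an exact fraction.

Total count: 12 + 6 + 11 + 9 + 12 + 4 + 12 + 2 + 11 + 7 = 86.
Total exposure: 10 hours.
After the first batch: Gamma(34 + 86, 2 + 10) = Gamma(120, 12).
Total count: 84 + 64 + 82 + 23 + 21 + 32 + 76 + 90 = 472.
Total exposure: 5 + 7 + 7 + 2 + 5 + 5 + 5 + 7 = 43 hours.
After the second batch: Gamma(120 + 472, 12 + 43) = Gamma(592, 55).
The posterior predictive for a window of length T is Negative Binomial with variance T·α'·(β'+T)/β'² = 6·592·61/3025 = 216672/3025.

216672/3025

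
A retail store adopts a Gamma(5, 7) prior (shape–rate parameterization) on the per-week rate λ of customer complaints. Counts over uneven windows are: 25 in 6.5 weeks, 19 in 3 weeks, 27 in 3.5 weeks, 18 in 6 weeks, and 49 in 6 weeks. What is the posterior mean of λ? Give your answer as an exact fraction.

143/32

Total count: 25 + 19 + 27 + 18 + 49 = 138.
Total exposure: 6.5 + 3 + 3.5 + 6 + 6 = 25 weeks.
Conjugate update: add total count to the shape and total exposure to the rate, giving Gamma(143, 32).
Posterior mean = α'/β' = 143/32.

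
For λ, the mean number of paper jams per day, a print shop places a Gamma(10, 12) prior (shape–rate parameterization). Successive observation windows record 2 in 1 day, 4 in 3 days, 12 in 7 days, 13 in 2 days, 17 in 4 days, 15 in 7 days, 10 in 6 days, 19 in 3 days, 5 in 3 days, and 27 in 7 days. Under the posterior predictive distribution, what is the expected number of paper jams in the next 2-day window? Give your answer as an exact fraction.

Total count: 2 + 4 + 12 + 13 + 17 + 15 + 10 + 19 + 5 + 27 = 124.
Total exposure: 1 + 3 + 7 + 2 + 4 + 7 + 6 + 3 + 3 + 7 = 43 days.
By Gamma–Poisson conjugacy, the posterior is Gamma(α + Σx, β + Σt) = Gamma(10 + 124, 12 + 43) = Gamma(134, 55).
Predictive mean over a 2-day window = T·E[λ|data] = 2·134/55 = 268/55.

268/55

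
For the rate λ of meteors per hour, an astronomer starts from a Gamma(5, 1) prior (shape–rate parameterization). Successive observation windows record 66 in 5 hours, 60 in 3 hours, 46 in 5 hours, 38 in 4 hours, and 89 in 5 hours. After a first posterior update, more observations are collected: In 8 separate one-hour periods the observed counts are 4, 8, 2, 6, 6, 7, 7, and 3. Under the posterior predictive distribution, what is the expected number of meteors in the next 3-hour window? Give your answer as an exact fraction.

1041/31

Total count: 66 + 60 + 46 + 38 + 89 = 299.
Total exposure: 5 + 3 + 5 + 4 + 5 = 22 hours.
After the first batch: Gamma(5 + 299, 1 + 22) = Gamma(304, 23).
Total count: 4 + 8 + 2 + 6 + 6 + 7 + 7 + 3 = 43.
Total exposure: 8 hours.
After the second batch: Gamma(304 + 43, 23 + 8) = Gamma(347, 31).
Predictive mean over a 3-hour window = T·E[λ|data] = 3·347/31 = 1041/31.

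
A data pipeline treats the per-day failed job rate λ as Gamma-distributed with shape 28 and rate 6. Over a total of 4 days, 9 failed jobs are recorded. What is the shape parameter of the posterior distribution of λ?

37

Total count 9 over total exposure 4 days.
Gamma(α, β) with Poisson data over total exposure Σt gives posterior Gamma(α+Σx, β+Σt) = Gamma(37, 10).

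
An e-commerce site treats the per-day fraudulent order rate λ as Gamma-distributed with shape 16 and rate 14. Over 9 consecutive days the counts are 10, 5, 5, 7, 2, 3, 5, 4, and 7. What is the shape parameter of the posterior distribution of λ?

64

Total count: 10 + 5 + 5 + 7 + 2 + 3 + 5 + 4 + 7 = 48.
Total exposure: 9 days.
Posterior: α' = 16 + 48 = 64, β' = 14 + 9 = 23.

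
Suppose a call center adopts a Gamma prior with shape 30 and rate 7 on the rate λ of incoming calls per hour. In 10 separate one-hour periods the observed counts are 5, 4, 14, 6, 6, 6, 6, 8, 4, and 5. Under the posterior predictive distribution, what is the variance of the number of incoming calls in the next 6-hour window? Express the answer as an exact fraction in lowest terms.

Total count: 5 + 4 + 14 + 6 + 6 + 6 + 6 + 8 + 4 + 5 = 64.
Total exposure: 10 hours.
Conjugate update: add total count to the shape and total exposure to the rate, giving Gamma(94, 17).
The posterior predictive for a window of length T is Negative Binomial with variance T·α'·(β'+T)/β'² = 6·94·23/289 = 12972/289.

12972/289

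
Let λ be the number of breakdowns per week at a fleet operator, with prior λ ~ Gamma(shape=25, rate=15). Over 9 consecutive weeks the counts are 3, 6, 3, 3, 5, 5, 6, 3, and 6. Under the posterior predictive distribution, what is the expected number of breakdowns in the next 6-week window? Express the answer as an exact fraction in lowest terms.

65/4

Total count: 3 + 6 + 3 + 3 + 5 + 5 + 6 + 3 + 6 = 40.
Total exposure: 9 weeks.
Gamma(α, β) with Poisson data over total exposure Σt gives posterior Gamma(α+Σx, β+Σt) = Gamma(65, 24).
Predictive mean over a 6-week window = T·E[λ|data] = 6·65/24 = 65/4.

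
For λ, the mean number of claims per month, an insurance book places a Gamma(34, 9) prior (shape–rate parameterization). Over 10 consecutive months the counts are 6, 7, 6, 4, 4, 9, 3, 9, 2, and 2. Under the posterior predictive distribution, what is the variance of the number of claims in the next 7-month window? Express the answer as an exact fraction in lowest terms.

15652/361

Total count: 6 + 7 + 6 + 4 + 4 + 9 + 3 + 9 + 2 + 2 = 52.
Total exposure: 10 months.
Gamma(α, β) with Poisson data over total exposure Σt gives posterior Gamma(α+Σx, β+Σt) = Gamma(86, 19).
The posterior predictive for a window of length T is Negative Binomial with variance T·α'·(β'+T)/β'² = 7·86·26/361 = 15652/361.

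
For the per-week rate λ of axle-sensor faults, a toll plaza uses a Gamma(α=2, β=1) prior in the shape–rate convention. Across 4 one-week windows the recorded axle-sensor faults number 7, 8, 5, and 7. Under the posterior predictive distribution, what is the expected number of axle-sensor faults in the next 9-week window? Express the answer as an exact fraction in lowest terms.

261/5

Total count: 7 + 8 + 5 + 7 = 27.
Total exposure: 4 weeks.
Gamma(α, β) with Poisson data over total exposure Σt gives posterior Gamma(α+Σx, β+Σt) = Gamma(29, 5).
Predictive mean over a 9-week window = T·E[λ|data] = 9·29/5 = 261/5.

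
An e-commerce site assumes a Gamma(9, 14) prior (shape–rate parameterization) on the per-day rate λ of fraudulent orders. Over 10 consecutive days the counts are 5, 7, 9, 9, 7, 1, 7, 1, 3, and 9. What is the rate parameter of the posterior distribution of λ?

Total count: 5 + 7 + 9 + 9 + 7 + 1 + 7 + 1 + 3 + 9 = 58.
Total exposure: 10 days.
Gamma(α, β) with Poisson data over total exposure Σt gives posterior Gamma(α+Σx, β+Σt) = Gamma(67, 24).

24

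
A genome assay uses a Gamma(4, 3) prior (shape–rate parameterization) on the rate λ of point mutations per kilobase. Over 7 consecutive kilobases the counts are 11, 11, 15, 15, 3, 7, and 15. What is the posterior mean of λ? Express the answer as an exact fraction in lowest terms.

81/10

Total count: 11 + 11 + 15 + 15 + 3 + 7 + 15 = 77.
Total exposure: 7 kilobases.
Posterior: α' = 4 + 77 = 81, β' = 3 + 7 = 10.
Posterior mean = α'/β' = 81/10.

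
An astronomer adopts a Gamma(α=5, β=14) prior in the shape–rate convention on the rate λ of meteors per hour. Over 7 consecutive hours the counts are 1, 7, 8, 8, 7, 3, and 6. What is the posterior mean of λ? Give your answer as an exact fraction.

Total count: 1 + 7 + 8 + 8 + 7 + 3 + 6 = 40.
Total exposure: 7 hours.
Conjugate update: add total count to the shape and total exposure to the rate, giving Gamma(45, 21).
Posterior mean = α'/β' = 45/21 = 15/7.

15/7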